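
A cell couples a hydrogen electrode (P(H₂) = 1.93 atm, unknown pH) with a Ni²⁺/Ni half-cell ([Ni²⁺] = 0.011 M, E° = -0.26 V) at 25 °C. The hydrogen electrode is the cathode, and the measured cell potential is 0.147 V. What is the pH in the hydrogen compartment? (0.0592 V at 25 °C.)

E°_cell = 0.26 V and n = 2.
log Q = n(E° − E)/0.0592 = 2×(0.26 − 0.147)/0.0592 = 3.818.
With Q = [Ni²⁺]·P(H₂) / [H⁺]^2, solving for [H⁺] gives log[H⁺] = -2.745, so pH = 2.75.

pH = 2.75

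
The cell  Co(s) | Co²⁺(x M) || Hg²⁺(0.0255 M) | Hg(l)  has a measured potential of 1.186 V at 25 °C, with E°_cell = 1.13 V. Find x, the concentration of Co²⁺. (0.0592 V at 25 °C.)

3.3 × 10^-4 M

From the Nernst equation, log Q = n(E° − E)/0.0592 = 2(1.13 − 1.186)/0.0592 = -1.892, so Q = 0.0128.
With Q = [Co²⁺]/[Hg²⁺] and the known concentrations, [Co²⁺] in the numerator gives [Co²⁺] = 3.3 × 10^-4 M.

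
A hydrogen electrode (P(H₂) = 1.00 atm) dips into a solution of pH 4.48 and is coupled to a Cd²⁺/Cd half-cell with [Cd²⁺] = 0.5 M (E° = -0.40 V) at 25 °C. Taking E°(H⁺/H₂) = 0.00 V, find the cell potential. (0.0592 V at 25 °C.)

The hydrogen couple is the cathode, so E°_cell = 0.40 V; n = 2.
[H⁺] = 10^(−4.48) = 3.3 × 10^-5 M, and Q = [Cd²⁺]·P(H₂) / [H⁺]^2 = 4.56 × 10^8.
E = E° − (0.0592/2) log Q = 0.40 − (0.0592/2)(8.659) = 0.144 V.

0.14 V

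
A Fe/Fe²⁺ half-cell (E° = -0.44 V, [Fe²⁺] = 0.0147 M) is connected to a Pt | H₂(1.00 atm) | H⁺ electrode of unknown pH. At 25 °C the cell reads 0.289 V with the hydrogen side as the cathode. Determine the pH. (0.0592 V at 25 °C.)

pH = 3.47

E°_cell = 0.44 V and n = 2.
log Q = n(E° − E)/0.0592 = 2×(0.44 − 0.289)/0.0592 = 5.101.
With Q = [Fe²⁺]·P(H₂) / [H⁺]^2, solving for [H⁺] gives log[H⁺] = -3.467, so pH = 3.47.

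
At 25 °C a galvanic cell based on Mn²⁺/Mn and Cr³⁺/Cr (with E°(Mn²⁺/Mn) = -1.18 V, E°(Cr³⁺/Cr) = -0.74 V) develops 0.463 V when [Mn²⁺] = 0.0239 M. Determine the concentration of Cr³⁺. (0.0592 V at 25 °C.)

0.054 M

From the Nernst equation, log Q = n(E° − E)/0.0592 = 6(0.44 − 0.463)/0.0592 = -2.331, so Q = 0.00467.
With Q = [Mn²⁺]^3/[Cr³⁺]^2 and the known concentrations, [Cr³⁺]^2 in the denominator gives [Cr³⁺] = 0.054 M.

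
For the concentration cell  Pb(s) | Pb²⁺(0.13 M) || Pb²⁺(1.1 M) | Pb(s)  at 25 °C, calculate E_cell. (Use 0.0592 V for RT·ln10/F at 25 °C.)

0.027 V

Both half-cells are Pb²⁺/Pb, so E°_cell = 0. The concentrated side is the cathode; the cell reaction moves Pb²⁺ from high to low concentration with n = 2.
Q = [Pb²⁺]_dilute/[Pb²⁺]_conc = 0.13/1.1 = 0.118.
E = 0 − (0.0592/2) log Q = −(0.0592/2)(-0.927) = 0.0274 V.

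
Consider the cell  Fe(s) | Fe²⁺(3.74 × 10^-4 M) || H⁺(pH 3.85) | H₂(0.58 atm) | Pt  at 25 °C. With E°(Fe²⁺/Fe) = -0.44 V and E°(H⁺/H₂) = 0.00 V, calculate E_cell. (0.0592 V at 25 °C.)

0.32 V

The hydrogen couple is the cathode, so E°_cell = 0.44 V; n = 2.
[H⁺] = 10^(−3.85) = 1.4 × 10^-4 M, and Q = [Fe²⁺]·P(H₂) / [H⁺]^2 = 1.09 × 10^4.
E = E° − (0.0592/2) log Q = 0.44 − (0.0592/2)(4.036) = 0.321 V.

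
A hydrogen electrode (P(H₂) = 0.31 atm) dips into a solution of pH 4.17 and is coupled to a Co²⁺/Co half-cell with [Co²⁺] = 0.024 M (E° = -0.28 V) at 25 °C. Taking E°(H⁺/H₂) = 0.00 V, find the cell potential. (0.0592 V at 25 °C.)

0.096 V

The hydrogen couple is the cathode, so E°_cell = 0.28 V; n = 2.
[H⁺] = 10^(−4.17) = 6.8 × 10^-5 M, and Q = [Co²⁺]·P(H₂) / [H⁺]^2 = 1.63 × 10^6.
E = E° − (0.0592/2) log Q = 0.28 − (0.0592/2)(6.212) = 0.096 V.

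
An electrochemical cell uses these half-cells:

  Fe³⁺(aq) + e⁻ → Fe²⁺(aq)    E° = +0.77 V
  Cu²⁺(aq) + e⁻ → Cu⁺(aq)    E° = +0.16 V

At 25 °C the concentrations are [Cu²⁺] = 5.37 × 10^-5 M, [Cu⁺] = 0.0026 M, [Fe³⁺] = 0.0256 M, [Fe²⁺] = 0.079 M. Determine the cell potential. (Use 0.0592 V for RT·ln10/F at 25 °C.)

0.681 V

The Fe³⁺/Fe²⁺ couple has the higher reduction potential and acts as the cathode, so E°_cell = +0.77 − (+0.16) = 0.61 V.
Balancing electrons gives n = 1; the reaction quotient is Q = [Cu²⁺]·[Fe²⁺]/([Cu⁺]·[Fe³⁺]) = 0.0637.
At 25 °C, E = E° − (0.0592/n) log Q = 0.61 − (0.0592/1)(-1.196) = 0.610 + 0.071 = 0.681 V.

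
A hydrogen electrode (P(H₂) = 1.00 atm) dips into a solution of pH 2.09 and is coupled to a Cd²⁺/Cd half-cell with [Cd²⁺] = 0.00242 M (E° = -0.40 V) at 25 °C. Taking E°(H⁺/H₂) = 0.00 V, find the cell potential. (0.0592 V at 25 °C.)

0.35 V

The hydrogen couple is the cathode, so E°_cell = 0.40 V; n = 2.
[H⁺] = 10^(−2.09) = 0.0081 M, and Q = [Cd²⁺]·P(H₂) / [H⁺]^2 = 36.6.
E = E° − (0.0592/2) log Q = 0.40 − (0.0592/2)(1.564) = 0.354 V.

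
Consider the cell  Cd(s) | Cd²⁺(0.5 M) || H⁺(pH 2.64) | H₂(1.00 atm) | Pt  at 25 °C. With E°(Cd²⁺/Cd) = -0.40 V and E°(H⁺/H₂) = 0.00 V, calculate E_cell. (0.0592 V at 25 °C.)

The hydrogen couple is the cathode, so E°_cell = 0.40 V; n = 2.
[H⁺] = 10^(−2.64) = 0.0023 M, and Q = [Cd²⁺]·P(H₂) / [H⁺]^2 = 9.53 × 10^4.
E = E° − (0.0592/2) log Q = 0.40 − (0.0592/2)(4.979) = 0.253 V.

0.25 V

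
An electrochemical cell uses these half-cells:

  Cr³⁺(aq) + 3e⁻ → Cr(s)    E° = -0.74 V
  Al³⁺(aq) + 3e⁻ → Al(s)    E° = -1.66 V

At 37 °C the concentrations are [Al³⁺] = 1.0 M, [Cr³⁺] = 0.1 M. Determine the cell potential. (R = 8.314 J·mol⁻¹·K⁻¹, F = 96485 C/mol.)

0.899 V

The Cr³⁺/Cr couple has the higher reduction potential and acts as the cathode, so E°_cell = -0.74 − (-1.66) = 0.92 V.
Balancing electrons gives n = 3; the reaction quotient is Q = [Al³⁺]/[Cr³⁺] = 10.0.
E = E° − (RT/nF) ln Q = 0.92 − (8.314×310)/(3×96485) × (2.303) = 0.920 − 0.021 = 0.899 V.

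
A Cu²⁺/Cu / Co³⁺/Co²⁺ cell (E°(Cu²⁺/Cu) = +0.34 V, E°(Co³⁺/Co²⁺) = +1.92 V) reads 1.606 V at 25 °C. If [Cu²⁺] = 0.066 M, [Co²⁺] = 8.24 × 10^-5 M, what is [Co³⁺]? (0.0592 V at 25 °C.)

5.8 × 10^-5 M

From the Nernst equation, log Q = n(E° − E)/0.0592 = 2(1.58 − 1.606)/0.0592 = -0.878, so Q = 0.132.
With Q = [Cu²⁺]·[Co²⁺]^2/[Co³⁺]^2 and the known concentrations, [Co³⁺]^2 in the denominator gives [Co³⁺] = 5.8 × 10^-5 M.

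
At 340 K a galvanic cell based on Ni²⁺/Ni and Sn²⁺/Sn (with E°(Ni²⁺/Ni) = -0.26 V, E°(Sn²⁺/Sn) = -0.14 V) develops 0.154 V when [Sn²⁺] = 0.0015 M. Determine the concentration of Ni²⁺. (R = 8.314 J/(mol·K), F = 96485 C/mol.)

From the Nernst equation, ln Q = nF(E° − E)/RT = 2×96485×(0.12 − 0.154)/(8.314×340) = -2.321, so Q = 0.0982.
With Q = [Ni²⁺]/[Sn²⁺] and the known concentrations, [Ni²⁺] in the numerator gives [Ni²⁺] = 1.5 × 10^-4 M.

1.5 × 10^-4 M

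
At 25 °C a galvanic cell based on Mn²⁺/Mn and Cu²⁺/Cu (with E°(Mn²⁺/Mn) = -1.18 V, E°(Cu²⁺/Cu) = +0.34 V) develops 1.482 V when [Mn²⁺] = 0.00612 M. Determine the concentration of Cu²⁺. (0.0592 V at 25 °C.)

3.2 × 10^-4 M

From the Nernst equation, log Q = n(E° − E)/0.0592 = 2(1.52 − 1.482)/0.0592 = 1.284, so Q = 19.2.
With Q = [Mn²⁺]/[Cu²⁺] and the known concentrations, [Cu²⁺] in the denominator gives [Cu²⁺] = 3.2 × 10^-4 M.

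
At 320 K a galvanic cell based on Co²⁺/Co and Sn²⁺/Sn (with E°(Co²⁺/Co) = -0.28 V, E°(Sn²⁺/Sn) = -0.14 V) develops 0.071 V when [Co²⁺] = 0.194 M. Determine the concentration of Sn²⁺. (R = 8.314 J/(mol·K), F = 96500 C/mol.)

From the Nernst equation, ln Q = nF(E° − E)/RT = 2×96500×(0.14 − 0.071)/(8.314×320) = 5.005, so Q = 149.
With Q = [Co²⁺]/[Sn²⁺] and the known concentrations, [Sn²⁺] in the denominator gives [Sn²⁺] = 0.0013 M.

0.0013 M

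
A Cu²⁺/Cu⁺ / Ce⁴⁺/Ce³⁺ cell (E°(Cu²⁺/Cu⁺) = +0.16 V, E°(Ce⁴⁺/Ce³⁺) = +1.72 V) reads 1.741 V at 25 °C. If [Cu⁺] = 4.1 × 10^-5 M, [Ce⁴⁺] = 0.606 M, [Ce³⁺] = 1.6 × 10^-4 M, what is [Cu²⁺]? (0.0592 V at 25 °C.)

From the Nernst equation, log Q = n(E° − E)/0.0592 = 1(1.56 − 1.741)/0.0592 = -3.057, so Q = 8.76 × 10^-4.
With Q = [Cu²⁺]·[Ce³⁺]/([Cu⁺]·[Ce⁴⁺]) and the known concentrations, [Cu²⁺] in the numerator gives [Cu²⁺] = 1.4 × 10^-4 M.

1.4 × 10^-4 M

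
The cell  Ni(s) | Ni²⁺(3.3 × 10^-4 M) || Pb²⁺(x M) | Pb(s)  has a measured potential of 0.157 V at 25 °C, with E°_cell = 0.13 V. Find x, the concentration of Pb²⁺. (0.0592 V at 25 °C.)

From the Nernst equation, log Q = n(E° − E)/0.0592 = 2(0.13 − 0.157)/0.0592 = -0.912, so Q = 0.122.
With Q = [Ni²⁺]/[Pb²⁺] and the known concentrations, [Pb²⁺] in the denominator gives [Pb²⁺] = 0.0027 M.

0.0027 M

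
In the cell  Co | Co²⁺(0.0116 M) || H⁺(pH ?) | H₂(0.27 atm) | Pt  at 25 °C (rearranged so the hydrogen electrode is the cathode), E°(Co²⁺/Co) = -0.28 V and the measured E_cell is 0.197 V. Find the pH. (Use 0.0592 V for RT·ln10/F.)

E°_cell = 0.28 V and n = 2.
log Q = n(E° − E)/0.0592 = 2×(0.28 − 0.197)/0.0592 = 2.804.
With Q = [Co²⁺]·P(H₂) / [H⁺]^2, solving for [H⁺] gives log[H⁺] = -2.654, so pH = 2.65.

pH = 2.65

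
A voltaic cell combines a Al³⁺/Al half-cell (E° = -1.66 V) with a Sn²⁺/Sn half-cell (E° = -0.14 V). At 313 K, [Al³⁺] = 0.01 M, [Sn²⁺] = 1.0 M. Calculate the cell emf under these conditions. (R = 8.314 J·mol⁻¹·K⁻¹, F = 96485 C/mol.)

1.56 V

The Sn²⁺/Sn couple has the higher reduction potential and acts as the cathode, so E°_cell = -0.14 − (-1.66) = 1.52 V.
Balancing electrons gives n = 6; the reaction quotient is Q = [Al³⁺]^2/[Sn²⁺]^3 = 1 × 10^-4.
E = E° − (RT/nF) ln Q = 1.52 − (8.314×313)/(6×96485) × (-9.210) = 1.520 + 0.041 = 1.561 V.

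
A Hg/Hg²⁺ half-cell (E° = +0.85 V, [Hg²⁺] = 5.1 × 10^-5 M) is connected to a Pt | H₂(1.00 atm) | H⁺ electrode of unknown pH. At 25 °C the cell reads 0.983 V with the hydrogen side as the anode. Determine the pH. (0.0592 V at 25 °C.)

pH = 4.39

E°_cell = 0.85 V and n = 2.
log Q = n(E° − E)/0.0592 = 2×(0.85 − 0.983)/0.0592 = -4.493.
With Q = [H⁺]^2 / ([Hg²⁺]·P(H₂)), solving for [H⁺] gives log[H⁺] = -4.393, so pH = 4.39.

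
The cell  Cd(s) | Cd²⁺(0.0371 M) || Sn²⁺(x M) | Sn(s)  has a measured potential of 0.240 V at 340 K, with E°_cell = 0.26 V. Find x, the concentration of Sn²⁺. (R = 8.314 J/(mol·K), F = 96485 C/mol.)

From the Nernst equation, ln Q = nF(E° − E)/RT = 2×96485×(0.26 − 0.240)/(8.314×340) = 1.365, so Q = 3.92.
With Q = [Cd²⁺]/[Sn²⁺] and the known concentrations, [Sn²⁺] in the denominator gives [Sn²⁺] = 0.0095 M.

0.0095 M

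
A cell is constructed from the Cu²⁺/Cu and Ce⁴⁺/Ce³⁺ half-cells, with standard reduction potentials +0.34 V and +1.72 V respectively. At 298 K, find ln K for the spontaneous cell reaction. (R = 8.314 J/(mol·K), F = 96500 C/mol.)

ln K = 107.5

E°_cell = +1.72 − (+0.34) = 1.38 V, with n = 2 electrons transferred.
At equilibrium E = 0, so the Nernst equation gives ln K = nFE°/RT = (2)(96500)(1.38)/((8.314)(298)) = 107.50.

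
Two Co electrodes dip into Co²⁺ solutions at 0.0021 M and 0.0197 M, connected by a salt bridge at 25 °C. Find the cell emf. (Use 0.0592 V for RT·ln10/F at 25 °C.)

Both half-cells are Co²⁺/Co, so E°_cell = 0. The concentrated side is the cathode; the cell reaction moves Co²⁺ from high to low concentration with n = 2.
Q = [Co²⁺]_dilute/[Co²⁺]_conc = 0.0021/0.0197 = 0.107.
E = 0 − (0.0592/2) log Q = −(0.0592/2)(-0.972) = 0.0288 V.

0.029 V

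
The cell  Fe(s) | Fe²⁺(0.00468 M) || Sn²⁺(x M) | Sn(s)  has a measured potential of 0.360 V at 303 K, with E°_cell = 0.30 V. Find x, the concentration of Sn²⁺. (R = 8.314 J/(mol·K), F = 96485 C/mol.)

0.46 M

From the Nernst equation, ln Q = nF(E° − E)/RT = 2×96485×(0.30 − 0.360)/(8.314×303) = -4.596, so Q = 0.0101.
With Q = [Fe²⁺]/[Sn²⁺] and the known concentrations, [Sn²⁺] in the denominator gives [Sn²⁺] = 0.46 M.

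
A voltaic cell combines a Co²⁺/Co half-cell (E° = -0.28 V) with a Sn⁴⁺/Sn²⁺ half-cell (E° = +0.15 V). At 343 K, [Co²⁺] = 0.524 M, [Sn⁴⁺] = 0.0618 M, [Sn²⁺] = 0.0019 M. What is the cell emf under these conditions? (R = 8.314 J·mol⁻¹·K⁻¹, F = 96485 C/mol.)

The Sn⁴⁺/Sn²⁺ couple has the higher reduction potential and acts as the cathode, so E°_cell = +0.15 − (-0.28) = 0.43 V.
Balancing electrons gives n = 2; the reaction quotient is Q = [Co²⁺]·[Sn²⁺]/[Sn⁴⁺] = 0.0161.
E = E° − (RT/nF) ln Q = 0.43 − (8.314×343)/(2×96485) × (-4.128) = 0.430 + 0.061 = 0.491 V.

0.491 V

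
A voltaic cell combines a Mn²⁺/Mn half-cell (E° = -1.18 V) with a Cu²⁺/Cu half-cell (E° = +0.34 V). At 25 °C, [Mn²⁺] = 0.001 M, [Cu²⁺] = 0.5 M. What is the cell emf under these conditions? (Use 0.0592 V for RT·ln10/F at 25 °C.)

The Cu²⁺/Cu couple has the higher reduction potential and acts as the cathode, so E°_cell = +0.34 − (-1.18) = 1.52 V.
Balancing electrons gives n = 2; the reaction quotient is Q = [Mn²⁺]/[Cu²⁺] = 0.00200.
At 25 °C, E = E° − (0.0592/n) log Q = 1.52 − (0.0592/2)(-2.699) = 1.520 + 0.080 = 1.600 V.

1.60 V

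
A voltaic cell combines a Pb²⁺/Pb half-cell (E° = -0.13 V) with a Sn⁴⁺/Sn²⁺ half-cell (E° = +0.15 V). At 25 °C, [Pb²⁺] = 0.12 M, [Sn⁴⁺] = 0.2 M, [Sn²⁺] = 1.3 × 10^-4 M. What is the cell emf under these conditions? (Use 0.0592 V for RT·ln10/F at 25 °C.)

The Sn⁴⁺/Sn²⁺ couple has the higher reduction potential and acts as the cathode, so E°_cell = +0.15 − (-0.13) = 0.28 V.
Balancing electrons gives n = 2; the reaction quotient is Q = [Pb²⁺]·[Sn²⁺]/[Sn⁴⁺] = 7.8 × 10^-5.
At 25 °C, E = E° − (0.0592/n) log Q = 0.28 − (0.0592/2)(-4.108) = 0.280 + 0.122 = 0.402 V.

0.402 V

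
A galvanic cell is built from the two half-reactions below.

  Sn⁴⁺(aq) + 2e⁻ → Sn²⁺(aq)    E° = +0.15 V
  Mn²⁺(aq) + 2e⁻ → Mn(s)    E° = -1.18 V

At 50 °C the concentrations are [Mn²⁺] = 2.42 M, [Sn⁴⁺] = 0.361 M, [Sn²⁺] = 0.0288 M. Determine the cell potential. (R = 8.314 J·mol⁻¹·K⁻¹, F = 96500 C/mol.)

1.35 V

The Sn⁴⁺/Sn²⁺ couple has the higher reduction potential and acts as the cathode, so E°_cell = +0.15 − (-1.18) = 1.33 V.
Balancing electrons gives n = 2; the reaction quotient is Q = [Mn²⁺]·[Sn²⁺]/[Sn⁴⁺] = 0.193.
E = E° − (RT/nF) ln Q = 1.33 − (8.314×323)/(2×96500) × (-1.645) = 1.330 + 0.023 = 1.353 V.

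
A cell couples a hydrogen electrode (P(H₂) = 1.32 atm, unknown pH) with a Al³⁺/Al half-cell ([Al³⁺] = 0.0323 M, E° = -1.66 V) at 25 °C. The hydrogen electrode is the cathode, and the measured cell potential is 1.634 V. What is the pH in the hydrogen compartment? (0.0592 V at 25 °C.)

E°_cell = 1.66 V and n = 6.
log Q = n(E° − E)/0.0592 = 6×(1.66 − 1.634)/0.0592 = 2.635.
With Q = [Al³⁺]^2·P(H₂)^3 / [H⁺]^6, solving for [H⁺] gives log[H⁺] = -0.876, so pH = 0.88.

pH = 0.88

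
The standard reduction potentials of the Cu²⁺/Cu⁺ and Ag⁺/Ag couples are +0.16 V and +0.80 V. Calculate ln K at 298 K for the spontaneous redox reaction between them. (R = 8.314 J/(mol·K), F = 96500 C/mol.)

E°_cell = +0.80 − (+0.16) = 0.64 V, with n = 1 electron transferred.
At equilibrium E = 0, so the Nernst equation gives ln K = nFE°/RT = (1)(96500)(0.64)/((8.314)(298)) = 24.93.

ln K = 24.9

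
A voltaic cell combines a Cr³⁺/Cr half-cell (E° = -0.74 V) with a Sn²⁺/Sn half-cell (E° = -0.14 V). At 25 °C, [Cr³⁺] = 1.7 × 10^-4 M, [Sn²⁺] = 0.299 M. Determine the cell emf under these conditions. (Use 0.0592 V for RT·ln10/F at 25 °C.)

0.659 V

The Sn²⁺/Sn couple has the higher reduction potential and acts as the cathode, so E°_cell = -0.14 − (-0.74) = 0.60 V.
Balancing electrons gives n = 6; the reaction quotient is Q = [Cr³⁺]^2/[Sn²⁺]^3 = 1.08 × 10^-6.
At 25 °C, E = E° − (0.0592/n) log Q = 0.60 − (0.0592/6)(-5.966) = 0.600 + 0.059 = 0.659 V.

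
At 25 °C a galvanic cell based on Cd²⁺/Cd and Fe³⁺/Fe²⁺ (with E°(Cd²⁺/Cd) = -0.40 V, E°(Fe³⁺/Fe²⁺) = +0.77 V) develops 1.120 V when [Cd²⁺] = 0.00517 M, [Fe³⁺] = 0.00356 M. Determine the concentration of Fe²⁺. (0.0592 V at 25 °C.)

From the Nernst equation, log Q = n(E° − E)/0.0592 = 2(1.17 − 1.120)/0.0592 = 1.689, so Q = 48.9.
With Q = [Cd²⁺]·[Fe²⁺]^2/[Fe³⁺]^2 and the known concentrations, [Fe²⁺]^2 in the numerator gives [Fe²⁺] = 0.35 M.

0.35 M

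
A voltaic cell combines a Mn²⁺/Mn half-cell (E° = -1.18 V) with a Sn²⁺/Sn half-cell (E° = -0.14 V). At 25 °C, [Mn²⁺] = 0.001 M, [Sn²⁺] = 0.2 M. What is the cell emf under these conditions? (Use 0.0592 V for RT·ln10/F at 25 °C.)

The Sn²⁺/Sn couple has the higher reduction potential and acts as the cathode, so E°_cell = -0.14 − (-1.18) = 1.04 V.
Balancing electrons gives n = 2; the reaction quotient is Q = [Mn²⁺]/[Sn²⁺] = 0.00500.
At 25 °C, E = E° − (0.0592/n) log Q = 1.04 − (0.0592/2)(-2.301) = 1.040 + 0.068 = 1.108 V.

1.11 V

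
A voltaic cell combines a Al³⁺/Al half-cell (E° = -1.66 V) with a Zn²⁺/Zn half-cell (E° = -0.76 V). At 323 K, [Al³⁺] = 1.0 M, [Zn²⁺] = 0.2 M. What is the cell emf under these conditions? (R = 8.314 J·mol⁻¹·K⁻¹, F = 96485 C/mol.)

The Zn²⁺/Zn couple has the higher reduction potential and acts as the cathode, so E°_cell = -0.76 − (-1.66) = 0.90 V.
Balancing electrons gives n = 6; the reaction quotient is Q = [Al³⁺]^2/[Zn²⁺]^3 = 125.
E = E° − (RT/nF) ln Q = 0.90 − (8.314×323)/(6×96485) × (4.828) = 0.900 − 0.022 = 0.878 V.

0.878 V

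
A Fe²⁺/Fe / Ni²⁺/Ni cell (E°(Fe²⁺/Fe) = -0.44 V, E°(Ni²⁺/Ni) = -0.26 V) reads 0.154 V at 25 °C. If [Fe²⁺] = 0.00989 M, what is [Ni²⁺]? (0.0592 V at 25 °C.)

0.0013 M

From the Nernst equation, log Q = n(E° − E)/0.0592 = 2(0.18 − 0.154)/0.0592 = 0.878, so Q = 7.56.
With Q = [Fe²⁺]/[Ni²⁺] and the known concentrations, [Ni²⁺] in the denominator gives [Ni²⁺] = 0.0013 M.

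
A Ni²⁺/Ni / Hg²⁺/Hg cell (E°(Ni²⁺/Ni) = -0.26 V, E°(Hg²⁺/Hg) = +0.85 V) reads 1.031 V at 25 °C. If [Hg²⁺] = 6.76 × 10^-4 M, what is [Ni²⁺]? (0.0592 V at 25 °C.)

From the Nernst equation, log Q = n(E° − E)/0.0592 = 2(1.11 − 1.031)/0.0592 = 2.669, so Q = 467.
With Q = [Ni²⁺]/[Hg²⁺] and the known concentrations, [Ni²⁺] in the numerator gives [Ni²⁺] = 0.32 M.

0.32 M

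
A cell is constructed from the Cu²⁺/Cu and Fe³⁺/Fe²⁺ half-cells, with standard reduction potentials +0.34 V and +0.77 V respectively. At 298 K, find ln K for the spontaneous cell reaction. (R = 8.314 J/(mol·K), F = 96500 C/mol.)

ln K = 33.5

E°_cell = +0.77 − (+0.34) = 0.43 V, with n = 2 electrons transferred.
At equilibrium E = 0, so the Nernst equation gives ln K = nFE°/RT = (2)(96500)(0.43)/((8.314)(298)) = 33.50.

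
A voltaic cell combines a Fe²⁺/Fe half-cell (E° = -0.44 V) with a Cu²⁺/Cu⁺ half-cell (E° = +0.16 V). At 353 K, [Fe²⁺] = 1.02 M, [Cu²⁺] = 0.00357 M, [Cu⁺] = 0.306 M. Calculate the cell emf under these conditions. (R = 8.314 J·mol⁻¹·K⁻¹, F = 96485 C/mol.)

0.464 V

The Cu²⁺/Cu⁺ couple has the higher reduction potential and acts as the cathode, so E°_cell = +0.16 − (-0.44) = 0.60 V.
Balancing electrons gives n = 2; the reaction quotient is Q = [Fe²⁺]·[Cu⁺]^2/[Cu²⁺]^2 = 7490.
E = E° − (RT/nF) ln Q = 0.60 − (8.314×353)/(2×96485) × (8.922) = 0.600 − 0.136 = 0.464 V.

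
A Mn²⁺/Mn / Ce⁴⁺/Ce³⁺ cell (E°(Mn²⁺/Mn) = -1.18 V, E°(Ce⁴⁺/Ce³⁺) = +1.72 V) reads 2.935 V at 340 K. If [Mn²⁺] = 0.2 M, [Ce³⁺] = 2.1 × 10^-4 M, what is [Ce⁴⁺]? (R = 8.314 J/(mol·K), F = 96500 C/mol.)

From the Nernst equation, ln Q = nF(E° − E)/RT = 2×96500×(2.90 − 2.935)/(8.314×340) = -2.390, so Q = 0.0917.
With Q = [Mn²⁺]·[Ce³⁺]^2/[Ce⁴⁺]^2 and the known concentrations, [Ce⁴⁺]^2 in the denominator gives [Ce⁴⁺] = 3.1 × 10^-4 M.

3.1 × 10^-4 M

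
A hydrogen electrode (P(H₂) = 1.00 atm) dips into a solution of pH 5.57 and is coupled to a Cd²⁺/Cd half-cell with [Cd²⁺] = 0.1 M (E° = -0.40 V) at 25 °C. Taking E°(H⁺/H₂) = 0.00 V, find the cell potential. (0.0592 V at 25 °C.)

0.100 V

The hydrogen couple is the cathode, so E°_cell = 0.40 V; n = 2.
[H⁺] = 10^(−5.57) = 2.7 × 10^-6 M, and Q = [Cd²⁺]·P(H₂) / [H⁺]^2 = 1.38 × 10^10.
E = E° − (0.0592/2) log Q = 0.40 − (0.0592/2)(10.140) = 0.100 V.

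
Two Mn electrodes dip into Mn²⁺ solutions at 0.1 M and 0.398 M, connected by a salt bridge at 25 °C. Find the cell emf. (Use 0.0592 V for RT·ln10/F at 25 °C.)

Both half-cells are Mn²⁺/Mn, so E°_cell = 0. The concentrated side is the cathode; the cell reaction moves Mn²⁺ from high to low concentration with n = 2.
Q = [Mn²⁺]_dilute/[Mn²⁺]_conc = 0.1/0.398 = 0.251.
E = 0 − (0.0592/2) log Q = −(0.0592/2)(-0.600) = 0.0178 V.

0.018 V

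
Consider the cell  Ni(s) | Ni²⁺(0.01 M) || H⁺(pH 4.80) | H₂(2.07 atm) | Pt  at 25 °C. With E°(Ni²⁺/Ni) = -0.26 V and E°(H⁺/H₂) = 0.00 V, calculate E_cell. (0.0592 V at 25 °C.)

The hydrogen couple is the cathode, so E°_cell = 0.26 V; n = 2.
[H⁺] = 10^(−4.80) = 1.6 × 10^-5 M, and Q = [Ni²⁺]·P(H₂) / [H⁺]^2 = 8.24 × 10^7.
E = E° − (0.0592/2) log Q = 0.26 − (0.0592/2)(7.916) = 0.026 V.

0.026 V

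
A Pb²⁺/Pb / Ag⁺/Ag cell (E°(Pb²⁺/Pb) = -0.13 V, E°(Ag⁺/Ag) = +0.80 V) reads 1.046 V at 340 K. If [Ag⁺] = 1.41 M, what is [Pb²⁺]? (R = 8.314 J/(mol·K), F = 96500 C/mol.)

From the Nernst equation, ln Q = nF(E° − E)/RT = 2×96500×(0.93 − 1.046)/(8.314×340) = -7.920, so Q = 3.63 × 10^-4.
With Q = [Pb²⁺]/[Ag⁺]^2 and the known concentrations, [Pb²⁺] in the numerator gives [Pb²⁺] = 7.2 × 10^-4 M.

7.2 × 10^-4 M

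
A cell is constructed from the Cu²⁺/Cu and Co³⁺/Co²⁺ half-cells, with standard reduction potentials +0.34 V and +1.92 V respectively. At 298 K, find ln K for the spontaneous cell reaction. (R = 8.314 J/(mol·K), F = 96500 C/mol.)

E°_cell = +1.92 − (+0.34) = 1.58 V, with n = 2 electrons transferred.
At equilibrium E = 0, so the Nernst equation gives ln K = nFE°/RT = (2)(96500)(1.58)/((8.314)(298)) = 123.08.

ln K = 123.1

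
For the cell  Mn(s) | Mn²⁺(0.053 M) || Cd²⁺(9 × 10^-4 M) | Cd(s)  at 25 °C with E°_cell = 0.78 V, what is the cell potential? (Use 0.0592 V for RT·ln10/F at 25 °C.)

Balancing electrons gives n = 2; the reaction quotient is Q = [Mn²⁺]/[Cd²⁺] = 58.9.
At 25 °C, E = E° − (0.0592/n) log Q = 0.78 − (0.0592/2)(1.770) = 0.780 − 0.052 = 0.728 V.

0.728 V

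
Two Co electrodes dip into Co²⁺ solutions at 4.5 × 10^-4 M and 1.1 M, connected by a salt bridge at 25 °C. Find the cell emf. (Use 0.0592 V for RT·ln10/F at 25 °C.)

0.10 V

Both half-cells are Co²⁺/Co, so E°_cell = 0. The concentrated side is the cathode; the cell reaction moves Co²⁺ from high to low concentration with n = 2.
Q = [Co²⁺]_dilute/[Co²⁺]_conc = 4.5 × 10^-4/1.1 = 4.09 × 10^-4.
E = 0 − (0.0592/2) log Q = −(0.0592/2)(-3.388) = 0.1003 V.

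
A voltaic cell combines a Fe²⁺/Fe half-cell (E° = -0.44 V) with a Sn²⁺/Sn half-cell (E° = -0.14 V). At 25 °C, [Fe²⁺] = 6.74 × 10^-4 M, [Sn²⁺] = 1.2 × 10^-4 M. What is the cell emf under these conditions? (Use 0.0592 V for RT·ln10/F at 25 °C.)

0.278 V

The Sn²⁺/Sn couple has the higher reduction potential and acts as the cathode, so E°_cell = -0.14 − (-0.44) = 0.30 V.
Balancing electrons gives n = 2; the reaction quotient is Q = [Fe²⁺]/[Sn²⁺] = 5.62.
At 25 °C, E = E° − (0.0592/n) log Q = 0.30 − (0.0592/2)(0.749) = 0.300 − 0.022 = 0.278 V.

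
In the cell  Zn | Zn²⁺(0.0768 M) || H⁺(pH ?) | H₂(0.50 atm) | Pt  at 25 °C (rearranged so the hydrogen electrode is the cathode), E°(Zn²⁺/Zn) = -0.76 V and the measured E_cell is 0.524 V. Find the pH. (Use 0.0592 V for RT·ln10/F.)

E°_cell = 0.76 V and n = 2.
log Q = n(E° − E)/0.0592 = 2×(0.76 − 0.524)/0.0592 = 7.973.
With Q = [Zn²⁺]·P(H₂) / [H⁺]^2, solving for [H⁺] gives log[H⁺] = -4.694, so pH = 4.69.

pH = 4.69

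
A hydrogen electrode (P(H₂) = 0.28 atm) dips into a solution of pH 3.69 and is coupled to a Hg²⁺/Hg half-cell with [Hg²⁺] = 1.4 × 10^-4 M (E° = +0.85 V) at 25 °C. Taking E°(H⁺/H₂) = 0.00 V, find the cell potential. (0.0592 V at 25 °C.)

0.94 V

The Hg²⁺/Hg couple is the cathode, so E°_cell = 0.85 V; n = 2.
[H⁺] = 10^(−3.69) = 2 × 10^-4 M, and Q = [H⁺]^2 / ([Hg²⁺]·P(H₂)) = 0.00106.
E = E° − (0.0592/2) log Q = 0.85 − (0.0592/2)(-2.973) = 0.938 V.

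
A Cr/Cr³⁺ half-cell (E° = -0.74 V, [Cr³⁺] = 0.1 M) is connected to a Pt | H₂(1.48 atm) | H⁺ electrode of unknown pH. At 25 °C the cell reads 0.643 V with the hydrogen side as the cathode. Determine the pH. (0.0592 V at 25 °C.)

pH = 1.89

E°_cell = 0.74 V and n = 6.
log Q = n(E° − E)/0.0592 = 6×(0.74 − 0.643)/0.0592 = 9.831.
With Q = [Cr³⁺]^2·P(H₂)^3 / [H⁺]^6, solving for [H⁺] gives log[H⁺] = -1.887, so pH = 1.89.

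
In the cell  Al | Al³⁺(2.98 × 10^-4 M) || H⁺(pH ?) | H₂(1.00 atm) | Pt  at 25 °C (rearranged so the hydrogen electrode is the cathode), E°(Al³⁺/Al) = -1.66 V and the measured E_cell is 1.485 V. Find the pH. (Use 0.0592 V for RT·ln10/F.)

E°_cell = 1.66 V and n = 6.
log Q = n(E° − E)/0.0592 = 6×(1.66 − 1.485)/0.0592 = 17.736.
With Q = [Al³⁺]^2·P(H₂)^3 / [H⁺]^6, solving for [H⁺] gives log[H⁺] = -4.131, so pH = 4.13.

pH = 4.13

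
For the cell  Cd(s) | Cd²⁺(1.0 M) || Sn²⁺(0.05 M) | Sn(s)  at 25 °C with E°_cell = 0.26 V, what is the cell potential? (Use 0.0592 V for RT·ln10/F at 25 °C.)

0.221 V

Balancing electrons gives n = 2; the reaction quotient is Q = [Cd²⁺]/[Sn²⁺] = 20.0.
At 25 °C, E = E° − (0.0592/n) log Q = 0.26 − (0.0592/2)(1.301) = 0.260 − 0.039 = 0.221 V.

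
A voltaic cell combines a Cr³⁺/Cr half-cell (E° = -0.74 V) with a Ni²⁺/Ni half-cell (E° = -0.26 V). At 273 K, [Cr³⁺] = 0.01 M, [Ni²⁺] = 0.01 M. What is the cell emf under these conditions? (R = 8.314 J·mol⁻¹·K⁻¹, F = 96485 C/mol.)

0.462 V

The Ni²⁺/Ni couple has the higher reduction potential and acts as the cathode, so E°_cell = -0.26 − (-0.74) = 0.48 V.
Balancing electrons gives n = 6; the reaction quotient is Q = [Cr³⁺]^2/[Ni²⁺]^3 = 100.
E = E° − (RT/nF) ln Q = 0.48 − (8.314×273)/(6×96485) × (4.605) = 0.480 − 0.018 = 0.462 V.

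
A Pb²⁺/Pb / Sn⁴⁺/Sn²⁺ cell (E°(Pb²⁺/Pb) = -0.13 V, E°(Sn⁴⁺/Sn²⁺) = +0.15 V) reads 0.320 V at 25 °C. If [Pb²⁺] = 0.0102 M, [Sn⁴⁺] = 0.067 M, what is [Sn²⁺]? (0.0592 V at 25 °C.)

0.29 M

From the Nernst equation, log Q = n(E° − E)/0.0592 = 2(0.28 − 0.320)/0.0592 = -1.351, so Q = 0.0445.
With Q = [Pb²⁺]·[Sn²⁺]/[Sn⁴⁺] and the known concentrations, [Sn²⁺] in the numerator gives [Sn²⁺] = 0.29 M.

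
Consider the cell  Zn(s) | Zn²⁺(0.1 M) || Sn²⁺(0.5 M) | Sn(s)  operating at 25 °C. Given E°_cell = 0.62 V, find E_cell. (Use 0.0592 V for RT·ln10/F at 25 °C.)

0.641 V

Balancing electrons gives n = 2; the reaction quotient is Q = [Zn²⁺]/[Sn²⁺] = 0.200.
At 25 °C, E = E° − (0.0592/n) log Q = 0.62 − (0.0592/2)(-0.699) = 0.620 + 0.021 = 0.641 V.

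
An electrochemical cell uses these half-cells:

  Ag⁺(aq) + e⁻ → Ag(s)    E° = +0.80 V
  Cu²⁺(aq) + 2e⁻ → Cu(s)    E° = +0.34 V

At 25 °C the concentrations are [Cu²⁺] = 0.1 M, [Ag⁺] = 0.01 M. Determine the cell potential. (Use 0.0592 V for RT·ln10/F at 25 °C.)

0.371 V

The Ag⁺/Ag couple has the higher reduction potential and acts as the cathode, so E°_cell = +0.80 − (+0.34) = 0.46 V.
Balancing electrons gives n = 2; the reaction quotient is Q = [Cu²⁺]/[Ag⁺]^2 = 1000.
At 25 °C, E = E° − (0.0592/n) log Q = 0.46 − (0.0592/2)(3.000) = 0.460 − 0.089 = 0.371 V.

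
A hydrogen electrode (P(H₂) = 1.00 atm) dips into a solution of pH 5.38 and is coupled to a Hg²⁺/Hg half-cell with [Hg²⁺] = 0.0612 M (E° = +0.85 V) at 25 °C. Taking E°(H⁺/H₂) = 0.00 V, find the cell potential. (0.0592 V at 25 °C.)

1.13 V

The Hg²⁺/Hg couple is the cathode, so E°_cell = 0.85 V; n = 2.
[H⁺] = 10^(−5.38) = 4.2 × 10^-6 M, and Q = [H⁺]^2 / ([Hg²⁺]·P(H₂)) = 2.84 × 10^-10.
E = E° − (0.0592/2) log Q = 0.85 − (0.0592/2)(-9.547) = 1.133 V.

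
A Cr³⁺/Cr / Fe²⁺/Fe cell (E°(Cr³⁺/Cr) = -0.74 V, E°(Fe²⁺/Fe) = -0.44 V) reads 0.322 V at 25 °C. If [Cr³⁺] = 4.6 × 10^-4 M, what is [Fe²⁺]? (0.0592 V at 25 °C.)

From the Nernst equation, log Q = n(E° − E)/0.0592 = 6(0.30 − 0.322)/0.0592 = -2.230, so Q = 0.00589.
With Q = [Cr³⁺]^2/[Fe²⁺]^3 and the known concentrations, [Fe²⁺]^3 in the denominator gives [Fe²⁺] = 0.033 M.

0.033 M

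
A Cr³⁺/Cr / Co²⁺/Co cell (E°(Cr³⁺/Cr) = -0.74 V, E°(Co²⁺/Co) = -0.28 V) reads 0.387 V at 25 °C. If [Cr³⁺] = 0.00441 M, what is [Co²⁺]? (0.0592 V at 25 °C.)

From the Nernst equation, log Q = n(E° − E)/0.0592 = 6(0.46 − 0.387)/0.0592 = 7.399, so Q = 2.5 × 10^7.
With Q = [Cr³⁺]^2/[Co²⁺]^3 and the known concentrations, [Co²⁺]^3 in the denominator gives [Co²⁺] = 9.2 × 10^-5 M.

9.2 × 10^-5 M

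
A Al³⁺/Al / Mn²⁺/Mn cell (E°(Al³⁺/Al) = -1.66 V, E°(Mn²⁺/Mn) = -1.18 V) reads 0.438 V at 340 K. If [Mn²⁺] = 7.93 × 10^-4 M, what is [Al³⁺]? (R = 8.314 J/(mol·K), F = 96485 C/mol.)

0.0016 M

From the Nernst equation, ln Q = nF(E° − E)/RT = 6×96485×(0.48 − 0.438)/(8.314×340) = 8.601, so Q = 5440.
With Q = [Al³⁺]^2/[Mn²⁺]^3 and the known concentrations, [Al³⁺]^2 in the numerator gives [Al³⁺] = 0.0016 M.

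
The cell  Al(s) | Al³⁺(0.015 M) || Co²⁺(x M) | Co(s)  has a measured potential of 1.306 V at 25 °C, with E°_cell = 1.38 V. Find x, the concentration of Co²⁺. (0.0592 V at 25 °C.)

1.9 × 10^-4 M

From the Nernst equation, log Q = n(E° − E)/0.0592 = 6(1.38 − 1.306)/0.0592 = 7.500, so Q = 3.16 × 10^7.
With Q = [Al³⁺]^2/[Co²⁺]^3 and the known concentrations, [Co²⁺]^3 in the denominator gives [Co²⁺] = 1.9 × 10^-4 M.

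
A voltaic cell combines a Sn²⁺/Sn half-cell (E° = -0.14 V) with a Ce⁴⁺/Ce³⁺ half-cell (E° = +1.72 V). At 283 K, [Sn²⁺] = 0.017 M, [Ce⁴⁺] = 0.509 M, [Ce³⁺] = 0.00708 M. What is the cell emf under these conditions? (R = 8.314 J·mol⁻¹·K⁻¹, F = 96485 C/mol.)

The Ce⁴⁺/Ce³⁺ couple has the higher reduction potential and acts as the cathode, so E°_cell = +1.72 − (-0.14) = 1.86 V.
Balancing electrons gives n = 2; the reaction quotient is Q = [Sn²⁺]·[Ce³⁺]^2/[Ce⁴⁺]^2 = 3.29 × 10^-6.
E = E° − (RT/nF) ln Q = 1.86 − (8.314×283)/(2×96485) × (-12.625) = 1.860 + 0.154 = 2.014 V.

2.01 V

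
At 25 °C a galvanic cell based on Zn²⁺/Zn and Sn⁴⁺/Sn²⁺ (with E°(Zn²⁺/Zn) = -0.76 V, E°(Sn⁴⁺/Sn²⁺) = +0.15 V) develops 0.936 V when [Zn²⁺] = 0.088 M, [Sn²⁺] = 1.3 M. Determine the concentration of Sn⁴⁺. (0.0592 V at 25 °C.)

From the Nernst equation, log Q = n(E° − E)/0.0592 = 2(0.91 − 0.936)/0.0592 = -0.878, so Q = 0.132.
With Q = [Zn²⁺]·[Sn²⁺]/[Sn⁴⁺] and the known concentrations, [Sn⁴⁺] in the denominator gives [Sn⁴⁺] = 0.86 M.

0.86 M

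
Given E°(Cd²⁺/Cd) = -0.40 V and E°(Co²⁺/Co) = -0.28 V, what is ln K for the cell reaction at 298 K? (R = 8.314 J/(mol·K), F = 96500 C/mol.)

E°_cell = -0.28 − (-0.40) = 0.12 V, with n = 2 electrons transferred.
At equilibrium E = 0, so the Nernst equation gives ln K = nFE°/RT = (2)(96500)(0.12)/((8.314)(298)) = 9.35.

ln K = 9.3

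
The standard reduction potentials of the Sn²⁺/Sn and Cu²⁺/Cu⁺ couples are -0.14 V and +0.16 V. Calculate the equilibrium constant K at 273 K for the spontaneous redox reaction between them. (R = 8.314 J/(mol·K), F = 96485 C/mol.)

1.2 × 10^11

E°_cell = +0.16 − (-0.14) = 0.30 V, with n = 2 electrons transferred.
At equilibrium E = 0, so the Nernst equation gives ln K = nFE°/RT = (2)(96485)(0.30)/((8.314)(273)) = 25.51.
K = e^25.51 = 1.2 × 10^11.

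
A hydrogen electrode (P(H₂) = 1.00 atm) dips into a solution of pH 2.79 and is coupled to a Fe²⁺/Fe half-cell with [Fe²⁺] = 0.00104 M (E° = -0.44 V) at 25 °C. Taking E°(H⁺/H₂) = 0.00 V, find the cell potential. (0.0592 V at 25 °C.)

0.36 V

The hydrogen couple is the cathode, so E°_cell = 0.44 V; n = 2.
[H⁺] = 10^(−2.79) = 0.0016 M, and Q = [Fe²⁺]·P(H₂) / [H⁺]^2 = 395.
E = E° − (0.0592/2) log Q = 0.44 − (0.0592/2)(2.597) = 0.363 V.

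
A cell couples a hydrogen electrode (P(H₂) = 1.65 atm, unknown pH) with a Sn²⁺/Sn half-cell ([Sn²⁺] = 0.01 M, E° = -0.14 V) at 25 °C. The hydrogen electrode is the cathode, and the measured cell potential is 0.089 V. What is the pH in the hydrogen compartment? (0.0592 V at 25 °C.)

pH = 1.75

E°_cell = 0.14 V and n = 2.
log Q = n(E° − E)/0.0592 = 2×(0.14 − 0.089)/0.0592 = 1.723.
With Q = [Sn²⁺]·P(H₂) / [H⁺]^2, solving for [H⁺] gives log[H⁺] = -1.753, so pH = 1.75.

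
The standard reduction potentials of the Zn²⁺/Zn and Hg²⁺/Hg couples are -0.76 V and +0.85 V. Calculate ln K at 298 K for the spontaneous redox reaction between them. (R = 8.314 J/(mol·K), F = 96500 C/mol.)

E°_cell = +0.85 − (-0.76) = 1.61 V, with n = 2 electrons transferred.
At equilibrium E = 0, so the Nernst equation gives ln K = nFE°/RT = (2)(96500)(1.61)/((8.314)(298)) = 125.42.

ln K = 125.4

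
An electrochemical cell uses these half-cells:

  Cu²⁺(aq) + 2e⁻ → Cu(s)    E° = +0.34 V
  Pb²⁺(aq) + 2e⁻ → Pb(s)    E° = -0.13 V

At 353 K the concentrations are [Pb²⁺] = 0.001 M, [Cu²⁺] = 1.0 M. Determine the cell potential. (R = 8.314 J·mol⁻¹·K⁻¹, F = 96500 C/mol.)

0.575 V

The Cu²⁺/Cu couple has the higher reduction potential and acts as the cathode, so E°_cell = +0.34 − (-0.13) = 0.47 V.
Balancing electrons gives n = 2; the reaction quotient is Q = [Pb²⁺]/[Cu²⁺] = 0.00100.
E = E° − (RT/nF) ln Q = 0.47 − (8.314×353)/(2×96500) × (-6.908) = 0.470 + 0.105 = 0.575 V.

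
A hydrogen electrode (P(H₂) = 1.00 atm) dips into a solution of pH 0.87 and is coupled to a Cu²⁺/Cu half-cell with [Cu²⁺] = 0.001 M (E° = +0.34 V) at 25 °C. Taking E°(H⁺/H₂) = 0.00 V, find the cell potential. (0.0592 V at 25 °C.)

0.30 V

The Cu²⁺/Cu couple is the cathode, so E°_cell = 0.34 V; n = 2.
[H⁺] = 10^(−0.87) = 0.13 M, and Q = [H⁺]^2 / ([Cu²⁺]·P(H₂)) = 18.2.
E = E° − (0.0592/2) log Q = 0.34 − (0.0592/2)(1.260) = 0.303 V.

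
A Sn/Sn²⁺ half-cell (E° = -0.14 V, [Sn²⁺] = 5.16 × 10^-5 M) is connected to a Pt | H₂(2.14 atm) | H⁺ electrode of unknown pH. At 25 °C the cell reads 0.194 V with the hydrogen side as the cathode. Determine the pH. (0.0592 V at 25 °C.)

E°_cell = 0.14 V and n = 2.
log Q = n(E° − E)/0.0592 = 2×(0.14 − 0.194)/0.0592 = -1.824.
With Q = [Sn²⁺]·P(H₂) / [H⁺]^2, solving for [H⁺] gives log[H⁺] = -1.066, so pH = 1.07.

pH = 1.07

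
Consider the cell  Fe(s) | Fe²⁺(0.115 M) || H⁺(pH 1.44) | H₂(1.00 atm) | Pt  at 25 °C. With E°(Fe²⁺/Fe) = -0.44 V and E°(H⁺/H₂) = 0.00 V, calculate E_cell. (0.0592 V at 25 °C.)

0.38 V

The hydrogen couple is the cathode, so E°_cell = 0.44 V; n = 2.
[H⁺] = 10^(−1.44) = 0.036 M, and Q = [Fe²⁺]·P(H₂) / [H⁺]^2 = 87.2.
E = E° − (0.0592/2) log Q = 0.44 − (0.0592/2)(1.941) = 0.383 V.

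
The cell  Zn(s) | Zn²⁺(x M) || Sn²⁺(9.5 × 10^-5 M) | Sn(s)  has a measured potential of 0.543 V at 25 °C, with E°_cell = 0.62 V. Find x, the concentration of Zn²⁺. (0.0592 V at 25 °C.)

0.038 M

From the Nernst equation, log Q = n(E° − E)/0.0592 = 2(0.62 − 0.543)/0.0592 = 2.601, so Q = 399.
With Q = [Zn²⁺]/[Sn²⁺] and the known concentrations, [Zn²⁺] in the numerator gives [Zn²⁺] = 0.038 M.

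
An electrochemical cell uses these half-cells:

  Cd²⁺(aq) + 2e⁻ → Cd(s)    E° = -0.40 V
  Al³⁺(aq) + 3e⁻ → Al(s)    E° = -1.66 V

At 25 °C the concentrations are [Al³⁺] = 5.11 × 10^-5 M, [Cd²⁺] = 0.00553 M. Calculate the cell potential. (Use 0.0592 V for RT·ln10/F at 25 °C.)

1.28 V

The Cd²⁺/Cd couple has the higher reduction potential and acts as the cathode, so E°_cell = -0.40 − (-1.66) = 1.26 V.
Balancing electrons gives n = 6; the reaction quotient is Q = [Al³⁺]^2/[Cd²⁺]^3 = 0.0154.
At 25 °C, E = E° − (0.0592/n) log Q = 1.26 − (0.0592/6)(-1.811) = 1.260 + 0.018 = 1.278 V.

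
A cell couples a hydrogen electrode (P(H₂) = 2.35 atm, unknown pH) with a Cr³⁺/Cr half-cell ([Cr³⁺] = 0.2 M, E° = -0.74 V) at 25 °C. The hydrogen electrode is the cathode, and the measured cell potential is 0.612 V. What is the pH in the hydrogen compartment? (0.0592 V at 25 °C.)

E°_cell = 0.74 V and n = 6.
log Q = n(E° − E)/0.0592 = 6×(0.74 − 0.612)/0.0592 = 12.973.
With Q = [Cr³⁺]^2·P(H₂)^3 / [H⁺]^6, solving for [H⁺] gives log[H⁺] = -2.210, so pH = 2.21.

pH = 2.21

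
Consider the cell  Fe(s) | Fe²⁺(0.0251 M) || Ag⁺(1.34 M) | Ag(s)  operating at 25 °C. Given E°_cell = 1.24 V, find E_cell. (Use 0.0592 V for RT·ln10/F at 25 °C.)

1.29 V

Balancing electrons gives n = 2; the reaction quotient is Q = [Fe²⁺]/[Ag⁺]^2 = 0.0140.
At 25 °C, E = E° − (0.0592/n) log Q = 1.24 − (0.0592/2)(-1.855) = 1.240 + 0.055 = 1.295 V.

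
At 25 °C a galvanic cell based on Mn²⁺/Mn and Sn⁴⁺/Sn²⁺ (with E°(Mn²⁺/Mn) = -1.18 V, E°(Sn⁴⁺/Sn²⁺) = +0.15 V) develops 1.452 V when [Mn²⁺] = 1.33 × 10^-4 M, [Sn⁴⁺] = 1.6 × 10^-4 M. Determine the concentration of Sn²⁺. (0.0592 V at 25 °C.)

From the Nernst equation, log Q = n(E° − E)/0.0592 = 2(1.33 − 1.452)/0.0592 = -4.122, so Q = 7.56 × 10^-5.
With Q = [Mn²⁺]·[Sn²⁺]/[Sn⁴⁺] and the known concentrations, [Sn²⁺] in the numerator gives [Sn²⁺] = 9.1 × 10^-5 M.

9.1 × 10^-5 M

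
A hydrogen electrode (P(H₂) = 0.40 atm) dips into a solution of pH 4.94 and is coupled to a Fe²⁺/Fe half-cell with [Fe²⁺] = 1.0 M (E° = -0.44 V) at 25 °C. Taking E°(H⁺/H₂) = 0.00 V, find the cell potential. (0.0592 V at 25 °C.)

The hydrogen couple is the cathode, so E°_cell = 0.44 V; n = 2.
[H⁺] = 10^(−4.94) = 1.1 × 10^-5 M, and Q = [Fe²⁺]·P(H₂) / [H⁺]^2 = 3.03 × 10^9.
E = E° − (0.0592/2) log Q = 0.44 − (0.0592/2)(9.482) = 0.159 V.

0.16 V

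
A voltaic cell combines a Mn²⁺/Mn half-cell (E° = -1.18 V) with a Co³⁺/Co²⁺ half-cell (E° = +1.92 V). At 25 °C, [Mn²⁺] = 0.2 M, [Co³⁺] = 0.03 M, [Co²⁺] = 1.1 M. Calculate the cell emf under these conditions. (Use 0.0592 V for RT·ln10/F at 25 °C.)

The Co³⁺/Co²⁺ couple has the higher reduction potential and acts as the cathode, so E°_cell = +1.92 − (-1.18) = 3.10 V.
Balancing electrons gives n = 2; the reaction quotient is Q = [Mn²⁺]·[Co²⁺]^2/[Co³⁺]^2 = 269.
At 25 °C, E = E° − (0.0592/n) log Q = 3.10 − (0.0592/2)(2.430) = 3.100 − 0.072 = 3.028 V.

3.03 V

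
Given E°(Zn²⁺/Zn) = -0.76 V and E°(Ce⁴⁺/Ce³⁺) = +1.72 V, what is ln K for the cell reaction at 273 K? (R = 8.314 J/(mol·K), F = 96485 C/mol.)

E°_cell = +1.72 − (-0.76) = 2.48 V, with n = 2 electrons transferred.
At equilibrium E = 0, so the Nernst equation gives ln K = nFE°/RT = (2)(96485)(2.48)/((8.314)(273)) = 210.85.

ln K = 210.8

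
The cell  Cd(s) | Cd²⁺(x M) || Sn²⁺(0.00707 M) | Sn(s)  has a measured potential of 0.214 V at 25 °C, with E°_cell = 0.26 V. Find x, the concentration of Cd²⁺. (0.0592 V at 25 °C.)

0.25 M

From the Nernst equation, log Q = n(E° − E)/0.0592 = 2(0.26 − 0.214)/0.0592 = 1.554, so Q = 35.8.
With Q = [Cd²⁺]/[Sn²⁺] and the known concentrations, [Cd²⁺] in the numerator gives [Cd²⁺] = 0.25 M.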